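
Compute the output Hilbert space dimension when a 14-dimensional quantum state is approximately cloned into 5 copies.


Output space = H^(tensor 5) where dim(H) = 14
dim = 14^5
= 196 (after 2 factors)
= 2744 (after 3 factors)
= 38416 (after 4 factors)
= 537824 (after 5 factors)
= 537824

537824


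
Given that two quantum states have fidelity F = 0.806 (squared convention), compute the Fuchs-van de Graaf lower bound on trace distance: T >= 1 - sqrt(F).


Fuchs-van de Graaf (squared-fidelity convention): 1 - sqrt(F) <= T <= sqrt(1 - F).
Lower bound: T >= 1 - sqrt(F)
sqrt(F) = sqrt(0.806) = 0.8978
T >= 1 - 0.8978
T >= 0.1022

0.1022


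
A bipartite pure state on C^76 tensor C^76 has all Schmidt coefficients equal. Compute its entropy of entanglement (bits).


For a maximally entangled state in d x d:
S = log2(d) = log2(76)
= 6.2479

6.2479


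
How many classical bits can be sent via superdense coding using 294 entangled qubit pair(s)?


Superdense coding allows 2 classical bits per shared entangled pair.
294 pair(s) -> 2 * 294 = 588 classical bits

588


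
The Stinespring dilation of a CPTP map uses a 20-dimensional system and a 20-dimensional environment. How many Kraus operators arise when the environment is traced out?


Tracing out the environment in an orthonormal basis {|i>_E} gives Kraus operators K_i = <i|_E U |0>_E.
Number of Kraus operators = dim(H_env) = d_env
= 20

20


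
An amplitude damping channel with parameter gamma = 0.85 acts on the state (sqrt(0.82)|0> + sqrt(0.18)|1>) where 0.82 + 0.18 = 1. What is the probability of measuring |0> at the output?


For amplitude damping with parameter gamma on state sqrt(a)|0> + sqrt(b)|1>:
alpha^2 = 0.82, beta^2 = 0.18
P(|0>) = alpha^2 + gamma * beta^2
= 0.82 + 0.85 * 0.18
= 0.82 + 0.1530
= 0.9730

0.9730


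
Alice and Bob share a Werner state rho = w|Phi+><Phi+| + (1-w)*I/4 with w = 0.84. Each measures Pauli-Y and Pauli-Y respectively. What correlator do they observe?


|Phi+> = (|00> + |11>)/sqrt(2)
For the pure Bell state, <Y_A Y_B> = -1 (Bell-state Pauli correlator).
The maximally-mixed part I/4 has tr(I/4 * P tensor P) = 0 for any traceless Pauli P.
So <Y_A Y_B>_rho = w * (-1) + (1 - w) * 0
= 0.84 * (-1)
= -0.8400

-0.8400


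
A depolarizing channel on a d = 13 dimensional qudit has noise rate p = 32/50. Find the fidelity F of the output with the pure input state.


F = (1-p) + p/d
= (1 - 0.6400) + 0.6400/13
= 0.3600 + 0.0492
= 0.4092

0.4092


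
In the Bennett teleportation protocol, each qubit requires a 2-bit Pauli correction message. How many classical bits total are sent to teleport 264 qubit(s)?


Quantum teleportation requires 2 classical bits per qubit teleported.
264 qubit(s) -> 2 * 264 = 528 classical bits

528


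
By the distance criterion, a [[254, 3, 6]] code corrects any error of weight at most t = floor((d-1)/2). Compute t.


Code parameters: [[254, 3, 6]], distance d = 6.
Number of correctable errors = floor((d-1)/2)
= floor((6 - 1)/2)
= floor(5/2)
= 2

2


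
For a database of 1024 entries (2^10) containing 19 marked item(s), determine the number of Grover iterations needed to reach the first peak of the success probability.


After j Grover iterations the success probability is P(j) = sin^2((2j+1)*theta), where sin(theta) = sqrt(k/N).
N = 2^10 = 1024, k = 19
sin(theta) = sqrt(k/N) = 0.136215592
theta = arcsin(sqrt(k/N)) = 0.1366403881 rad
P(j) reaches its first maximum when (2j+1)*theta is as close as possible to pi/2, i.e. j = round(pi/(4*theta) - 1/2).
pi/(4*theta) - 1/2 = 5.2479
(For comparison, the common estimate pi/4 * sqrt(N/k) = 5.7658; the exact maximiser is used here.)
Optimal iterations = 5

5


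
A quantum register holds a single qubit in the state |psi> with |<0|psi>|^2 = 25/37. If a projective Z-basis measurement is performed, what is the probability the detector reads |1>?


|alpha|^2 = 25/37 = 0.6757
|beta|^2 = 1 - 25/37 = 12/37 = 0.3243
P(|1>) = |beta|^2 = 0.3243

0.3243


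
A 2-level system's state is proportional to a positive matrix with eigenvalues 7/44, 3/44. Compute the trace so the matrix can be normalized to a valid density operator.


tr(M) = sum of eigenvalues
= 7/44 + 3/44
= 10/44
= 0.2273

0.2273


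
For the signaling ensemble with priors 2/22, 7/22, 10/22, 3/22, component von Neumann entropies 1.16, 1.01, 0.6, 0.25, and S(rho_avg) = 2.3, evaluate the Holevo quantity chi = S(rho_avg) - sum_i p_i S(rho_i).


chi = S(rho) - sum_i p_i * S(rho_i)
Weighted entropy = 2/22 * 1.16 + 7/22 * 1.01 + 10/22 * 0.6 + 3/22 * 0.25
= 0.7336
chi = 2.3 - 0.7336
= 1.5664

1.5664


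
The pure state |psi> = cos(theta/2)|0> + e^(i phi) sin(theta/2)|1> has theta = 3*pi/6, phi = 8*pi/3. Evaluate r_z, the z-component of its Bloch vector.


theta = 1.5708, phi = 8.3776
r_z = cos(theta) = 0.0000

0.0000


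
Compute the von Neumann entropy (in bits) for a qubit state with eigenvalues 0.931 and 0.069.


S = -p*log2(p) - (1-p)*log2(1-p)
p = 0.9310, 1-p = 0.0690
= -0.9310 * log2(0.9310) - 0.0690 * log2(0.0690)
= -(-0.0960) - (-0.2662)
= 0.3622

0.3622


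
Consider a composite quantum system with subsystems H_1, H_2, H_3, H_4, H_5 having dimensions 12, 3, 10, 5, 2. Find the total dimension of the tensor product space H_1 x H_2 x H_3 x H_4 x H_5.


dim(H_1 x H_2 x H_3 x H_4 x H_5) = 12 * 3 * 10 * 5 * 2
= 36 * 10 * 5 * 2
= 360 * 5 * 2
= 1800 * 2
= 3600

3600


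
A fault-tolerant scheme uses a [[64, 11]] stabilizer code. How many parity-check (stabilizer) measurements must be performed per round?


For an [[n,k]] stabilizer code:
Number of stabilizer generators = n - k
= 64 - 11
= 53

53


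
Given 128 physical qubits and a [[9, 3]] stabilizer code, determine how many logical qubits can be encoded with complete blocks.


Each code block uses 9 physical qubits for 3 logical qubit(s).
Number of complete blocks = floor(128 / 9) = 14
Logical qubits = 14 * 3
= 42

42


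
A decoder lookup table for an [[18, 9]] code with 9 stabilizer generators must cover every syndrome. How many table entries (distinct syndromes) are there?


Each stabilizer generator gives a binary (+1 or -1) measurement outcome.
With 9 independent generators:
Total syndromes = 2^9
= 512

512


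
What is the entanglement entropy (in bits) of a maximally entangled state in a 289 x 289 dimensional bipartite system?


For a maximally entangled state in d x d:
S = log2(d) = log2(289)
= 8.1749

8.1749


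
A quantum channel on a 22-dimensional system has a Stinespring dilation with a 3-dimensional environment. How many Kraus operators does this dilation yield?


Tracing out the environment in an orthonormal basis {|i>_E} gives Kraus operators K_i = <i|_E U |0>_E.
Number of Kraus operators = dim(H_env) = d_env
= 3

3


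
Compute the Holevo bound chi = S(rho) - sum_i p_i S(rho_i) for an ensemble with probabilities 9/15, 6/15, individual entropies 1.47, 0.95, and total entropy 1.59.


chi = S(rho) - sum_i p_i * S(rho_i)
Weighted entropy = 9/15 * 1.47 + 6/15 * 0.95
= 1.2620
chi = 1.59 - 1.2620
= 0.3280

0.3280


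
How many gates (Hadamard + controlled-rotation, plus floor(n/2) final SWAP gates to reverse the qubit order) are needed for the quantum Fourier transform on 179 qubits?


Hadamard gates: 179
Controlled rotations: n*(n-1)/2 = 179*178/2 = 15931
SWAP gates: floor(n/2) = floor(179/2) = 89
Total = 179 + 15931 + 89
= 16199

16199


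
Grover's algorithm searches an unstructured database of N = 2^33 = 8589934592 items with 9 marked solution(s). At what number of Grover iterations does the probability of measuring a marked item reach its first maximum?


After j Grover iterations the success probability is P(j) = sin^2((2j+1)*theta), where sin(theta) = sqrt(k/N).
N = 2^33 = 8589934592, k = 9
sin(theta) = sqrt(k/N) = 3.236877966e-05
theta = arcsin(sqrt(k/N)) = 3.236877966e-05 rad
P(j) reaches its first maximum when (2j+1)*theta is as close as possible to pi/2, i.e. j = round(pi/(4*theta) - 1/2).
pi/(4*theta) - 1/2 = 24263.5647
(For comparison, the common estimate pi/4 * sqrt(N/k) = 24264.0647; the exact maximiser is used here.)
Optimal iterations = 24264

24264


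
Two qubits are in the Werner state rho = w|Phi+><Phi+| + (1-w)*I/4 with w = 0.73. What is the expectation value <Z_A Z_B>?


|Phi+> = (|00> + |11>)/sqrt(2)
For the pure Bell state, <Z_A Z_B> = +1 (Bell-state Pauli correlator).
The maximally-mixed part I/4 has tr(I/4 * P tensor P) = 0 for any traceless Pauli P.
So <Z_A Z_B>_rho = w * (+1) + (1 - w) * 0
= 0.73 * (+1)
= 0.7300

0.7300


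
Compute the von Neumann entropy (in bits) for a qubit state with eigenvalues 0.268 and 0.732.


S = -p*log2(p) - (1-p)*log2(1-p)
p = 0.2680, 1-p = 0.7320
= -0.2680 * log2(0.2680) - 0.7320 * log2(0.7320)
= -(-0.5091) - (-0.3295)
= 0.8386

0.8386


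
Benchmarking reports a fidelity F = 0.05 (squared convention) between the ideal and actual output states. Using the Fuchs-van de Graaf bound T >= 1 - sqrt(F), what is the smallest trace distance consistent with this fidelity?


Fuchs-van de Graaf (squared-fidelity convention): 1 - sqrt(F) <= T <= sqrt(1 - F).
Lower bound: T >= 1 - sqrt(F)
sqrt(F) = sqrt(0.05) = 0.2236
T >= 1 - 0.2236
T >= 0.7764

0.7764


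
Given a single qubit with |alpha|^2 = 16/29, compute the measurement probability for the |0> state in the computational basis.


|alpha|^2 = 16/29 = 0.5517
|beta|^2 = 1 - 16/29 = 13/29 = 0.4483
P(|0>) = |alpha|^2 = 0.5517

0.5517


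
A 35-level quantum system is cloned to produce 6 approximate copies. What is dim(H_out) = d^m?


Output space = H^(tensor 6) where dim(H) = 35
dim = 35^6
= 1225 (after 2 factors)
= 42875 (after 3 factors)
= 1500625 (after 4 factors)
= 52521875 (after 5 factors)
= 1838265625 (after 6 factors)
= 1838265625

1838265625


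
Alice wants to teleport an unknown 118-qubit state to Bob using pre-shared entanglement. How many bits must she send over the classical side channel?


Quantum teleportation requires 2 classical bits per qubit teleported.
118 qubit(s) -> 2 * 118 = 236 classical bits

236


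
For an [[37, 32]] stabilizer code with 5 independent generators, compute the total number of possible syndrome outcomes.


Each stabilizer generator gives a binary (+1 or -1) measurement outcome.
With 5 independent generators:
Total syndromes = 2^5
= 32

32


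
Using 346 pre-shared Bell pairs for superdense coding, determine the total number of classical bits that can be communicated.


Superdense coding allows 2 classical bits per shared entangled pair.
346 pair(s) -> 2 * 346 = 692 classical bits

692


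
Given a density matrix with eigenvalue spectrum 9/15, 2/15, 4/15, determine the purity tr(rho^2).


tr(rho^2) = sum of eigenvalues squared
= (9/15)^2 + (2/15)^2 + (4/15)^2
= (81 + 4 + 16) / 225
= 101/225
= 0.4489

0.4489


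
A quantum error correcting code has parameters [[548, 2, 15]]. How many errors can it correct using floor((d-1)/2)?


Code parameters: [[548, 2, 15]], distance d = 15.
Number of correctable errors = floor((d-1)/2)
= floor((15 - 1)/2)
= floor(14/2)
= 7

7


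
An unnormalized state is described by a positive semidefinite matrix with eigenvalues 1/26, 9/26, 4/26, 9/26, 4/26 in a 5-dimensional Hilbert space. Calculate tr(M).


tr(M) = sum of eigenvalues
= 1/26 + 9/26 + 4/26 + 9/26 + 4/26
= 27/26
= 1.0385

1.0385


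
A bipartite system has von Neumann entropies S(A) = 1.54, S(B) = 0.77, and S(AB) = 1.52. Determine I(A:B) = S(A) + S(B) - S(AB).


I(A:B) = S(A) + S(B) - S(AB)
= 1.54 + 0.77 - 1.52
= 0.7900

0.7900


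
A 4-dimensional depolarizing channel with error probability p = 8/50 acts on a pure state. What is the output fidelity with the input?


F = (1-p) + p/d
= (1 - 0.1600) + 0.1600/4
= 0.8400 + 0.0400
= 0.8800

0.8800


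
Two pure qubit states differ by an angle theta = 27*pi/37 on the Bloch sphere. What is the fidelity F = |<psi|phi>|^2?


For states separated by angle theta on Bloch sphere:
F = cos^2(theta/2)
theta = 27*pi/37 = 2.2925
theta/2 = 1.1463
cos(theta/2) = 0.4119
F = 0.1697

0.1697


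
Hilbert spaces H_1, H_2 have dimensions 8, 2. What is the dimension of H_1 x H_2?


dim(H_1 x H_2) = 8 * 2
= 16

16


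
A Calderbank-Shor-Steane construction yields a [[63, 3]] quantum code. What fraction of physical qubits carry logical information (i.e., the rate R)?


Code rate R = k/n
= 3/63
= 0.0476

0.0476


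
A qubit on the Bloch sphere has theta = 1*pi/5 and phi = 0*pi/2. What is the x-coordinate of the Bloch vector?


theta = 0.6283, phi = 0.0000
r_x = sin(theta)*cos(phi) = 0.5878 * 1.0000
r_x = 0.5878

0.5878


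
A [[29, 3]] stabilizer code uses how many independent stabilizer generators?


For an [[n,k]] stabilizer code:
Number of stabilizer generators = n - k
= 29 - 3
= 26

26


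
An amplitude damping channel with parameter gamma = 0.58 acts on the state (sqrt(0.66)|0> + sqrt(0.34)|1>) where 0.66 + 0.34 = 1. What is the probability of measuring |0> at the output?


For amplitude damping with parameter gamma on state sqrt(a)|0> + sqrt(b)|1>:
alpha^2 = 0.66, beta^2 = 0.34
P(|0>) = alpha^2 + gamma * beta^2
= 0.66 + 0.58 * 0.34
= 0.66 + 0.1972
= 0.8572

0.8572


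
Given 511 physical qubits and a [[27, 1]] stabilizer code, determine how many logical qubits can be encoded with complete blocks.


Each code block uses 27 physical qubits for 1 logical qubit(s).
Number of complete blocks = floor(511 / 27) = 18
Logical qubits = 18 * 1
= 18

18


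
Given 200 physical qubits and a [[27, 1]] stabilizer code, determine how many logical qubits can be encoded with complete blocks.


Each code block uses 27 physical qubits for 1 logical qubit(s).
Number of complete blocks = floor(200 / 27) = 7
Logical qubits = 7 * 1
= 7

7


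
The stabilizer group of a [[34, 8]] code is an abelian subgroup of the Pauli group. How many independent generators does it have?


For an [[n,k]] stabilizer code:
Number of stabilizer generators = n - k
= 34 - 8
= 26

26


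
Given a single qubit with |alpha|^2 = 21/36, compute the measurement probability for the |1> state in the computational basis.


|alpha|^2 = 21/36 = 0.5833
|beta|^2 = 1 - 21/36 = 15/36 = 0.4167
P(|1>) = |beta|^2 = 0.4167

0.4167


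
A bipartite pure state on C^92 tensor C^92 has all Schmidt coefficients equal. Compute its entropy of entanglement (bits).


For a maximally entangled state in d x d:
S = log2(d) = log2(92)
= 6.5236

6.5236


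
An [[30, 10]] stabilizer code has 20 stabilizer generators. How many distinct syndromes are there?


Each stabilizer generator gives a binary (+1 or -1) measurement outcome.
With 20 independent generators:
Total syndromes = 2^20
= 1048576

1048576


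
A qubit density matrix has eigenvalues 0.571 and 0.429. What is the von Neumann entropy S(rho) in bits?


S = -p*log2(p) - (1-p)*log2(1-p)
p = 0.5710, 1-p = 0.4290
= -0.5710 * log2(0.5710) - 0.4290 * log2(0.4290)
= -(-0.4616) - (-0.5238)
= 0.9854

0.9854


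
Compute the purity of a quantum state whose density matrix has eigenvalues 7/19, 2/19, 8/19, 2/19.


tr(rho^2) = sum of eigenvalues squared
= (7/19)^2 + (2/19)^2 + (8/19)^2 + (2/19)^2
= (49 + 4 + 64 + 4) / 361
= 121/361
= 0.3352

0.3352


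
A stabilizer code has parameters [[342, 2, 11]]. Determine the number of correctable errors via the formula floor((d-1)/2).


Code parameters: [[342, 2, 11]], distance d = 11.
Number of correctable errors = floor((d-1)/2)
= floor((11 - 1)/2)
= floor(10/2)
= 5

5


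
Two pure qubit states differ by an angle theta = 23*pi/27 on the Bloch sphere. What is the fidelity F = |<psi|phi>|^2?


For states separated by angle theta on Bloch sphere:
F = cos^2(theta/2)
theta = 23*pi/27 = 2.6762
theta/2 = 1.3381
cos(theta/2) = 0.2306
F = 0.0532

0.0532


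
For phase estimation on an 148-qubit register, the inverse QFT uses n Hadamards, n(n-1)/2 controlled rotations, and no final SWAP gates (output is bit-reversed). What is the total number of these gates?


Hadamard gates: 148
Controlled rotations: n*(n-1)/2 = 148*147/2 = 10878
SWAP gates: 0 (omitted)
Total = 148 + 10878
= 11026

11026


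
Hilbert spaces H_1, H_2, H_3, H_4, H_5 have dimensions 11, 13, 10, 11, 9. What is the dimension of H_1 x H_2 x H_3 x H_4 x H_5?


dim(H_1 x H_2 x H_3 x H_4 x H_5) = 11 * 13 * 10 * 11 * 9
= 143 * 10 * 11 * 9
= 1430 * 11 * 9
= 15730 * 9
= 141570

141570


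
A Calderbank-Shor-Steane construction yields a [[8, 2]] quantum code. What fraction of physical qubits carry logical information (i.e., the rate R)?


Code rate R = k/n
= 2/8
= 0.2500

0.2500


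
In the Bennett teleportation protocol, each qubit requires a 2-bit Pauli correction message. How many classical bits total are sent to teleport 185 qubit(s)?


Quantum teleportation requires 2 classical bits per qubit teleported.
185 qubit(s) -> 2 * 185 = 370 classical bits

370


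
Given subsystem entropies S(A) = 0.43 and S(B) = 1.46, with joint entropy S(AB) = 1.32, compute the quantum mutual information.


I(A:B) = S(A) + S(B) - S(AB)
= 0.43 + 1.46 - 1.32
= 0.5700

0.5700


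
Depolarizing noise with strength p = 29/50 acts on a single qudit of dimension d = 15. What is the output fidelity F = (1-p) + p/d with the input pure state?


F = (1-p) + p/d
= (1 - 0.5800) + 0.5800/15
= 0.4200 + 0.0387
= 0.4587

0.4587


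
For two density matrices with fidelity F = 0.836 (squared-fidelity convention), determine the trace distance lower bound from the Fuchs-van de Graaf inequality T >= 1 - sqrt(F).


Fuchs-van de Graaf (squared-fidelity convention): 1 - sqrt(F) <= T <= sqrt(1 - F).
Lower bound: T >= 1 - sqrt(F)
sqrt(F) = sqrt(0.836) = 0.9143
T >= 1 - 0.9143
T >= 0.0857

0.0857


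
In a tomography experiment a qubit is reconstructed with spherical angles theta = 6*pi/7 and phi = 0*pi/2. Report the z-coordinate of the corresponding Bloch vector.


theta = 2.6928, phi = 0.0000
r_z = cos(theta) = -0.9010

-0.9010


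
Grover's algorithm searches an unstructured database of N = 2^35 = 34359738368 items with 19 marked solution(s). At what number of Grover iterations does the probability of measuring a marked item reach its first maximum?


After j Grover iterations the success probability is P(j) = sin^2((2j+1)*theta), where sin(theta) = sqrt(k/N).
N = 2^35 = 34359738368, k = 19
sin(theta) = sqrt(k/N) = 2.351537324e-05
theta = arcsin(sqrt(k/N)) = 2.351537324e-05 rad
P(j) reaches its first maximum when (2j+1)*theta is as close as possible to pi/2, i.e. j = round(pi/(4*theta) - 1/2).
pi/(4*theta) - 1/2 = 33398.8492
(For comparison, the common estimate pi/4 * sqrt(N/k) = 33399.3492; the exact maximiser is used here.)
Optimal iterations = 33399

33399


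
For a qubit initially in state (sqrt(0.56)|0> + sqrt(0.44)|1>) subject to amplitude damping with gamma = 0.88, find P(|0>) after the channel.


For amplitude damping with parameter gamma on state sqrt(a)|0> + sqrt(b)|1>:
alpha^2 = 0.56, beta^2 = 0.44
P(|0>) = alpha^2 + gamma * beta^2
= 0.56 + 0.88 * 0.44
= 0.56 + 0.3872
= 0.9472

0.9472


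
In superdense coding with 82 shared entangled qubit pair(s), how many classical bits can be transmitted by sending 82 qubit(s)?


Superdense coding allows 2 classical bits per shared entangled pair.
82 pair(s) -> 2 * 82 = 164 classical bits

164


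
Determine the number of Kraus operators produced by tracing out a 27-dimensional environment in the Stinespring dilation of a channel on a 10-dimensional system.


Tracing out the environment in an orthonormal basis {|i>_E} gives Kraus operators K_i = <i|_E U |0>_E.
Number of Kraus operators = dim(H_env) = d_env
= 27

27


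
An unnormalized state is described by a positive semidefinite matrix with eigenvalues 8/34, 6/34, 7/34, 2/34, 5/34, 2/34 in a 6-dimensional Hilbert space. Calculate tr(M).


tr(M) = sum of eigenvalues
= 8/34 + 6/34 + 7/34 + 2/34 + 5/34 + 2/34
= 30/34
= 0.8824

0.8824


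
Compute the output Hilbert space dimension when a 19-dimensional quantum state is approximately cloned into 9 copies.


Output space = H^(tensor 9) where dim(H) = 19
dim = 19^9
= 361 (after 2 factors)
= 6859 (after 3 factors)
= 130321 (after 4 factors)
= 2476099 (after 5 factors)
= 47045881 (after 6 factors)
= 893871739 (after 7 factors)
= 16983563041 (after 8 factors)
= 322687697779 (after 9 factors)
= 322687697779

322687697779


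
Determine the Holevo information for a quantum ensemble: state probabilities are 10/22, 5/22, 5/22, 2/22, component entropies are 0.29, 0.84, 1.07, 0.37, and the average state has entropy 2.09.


chi = S(rho) - sum_i p_i * S(rho_i)
Weighted entropy = 10/22 * 0.29 + 5/22 * 0.84 + 5/22 * 1.07 + 2/22 * 0.37
= 0.5995
chi = 2.09 - 0.5995
= 1.4905

1.4905


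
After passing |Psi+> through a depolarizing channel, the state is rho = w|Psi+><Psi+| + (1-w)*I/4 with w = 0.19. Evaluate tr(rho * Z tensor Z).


|Psi+> = (|01> + |10>)/sqrt(2)
For the pure Bell state, <Z_A Z_B> = -1 (Bell-state Pauli correlator).
The maximally-mixed part I/4 has tr(I/4 * P tensor P) = 0 for any traceless Pauli P.
So <Z_A Z_B>_rho = w * (-1) + (1 - w) * 0
= 0.19 * (-1)
= -0.1900

-0.1900


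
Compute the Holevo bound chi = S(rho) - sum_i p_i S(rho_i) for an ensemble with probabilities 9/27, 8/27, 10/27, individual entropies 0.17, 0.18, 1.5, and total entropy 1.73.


chi = S(rho) - sum_i p_i * S(rho_i)
Weighted entropy = 9/27 * 0.17 + 8/27 * 0.18 + 10/27 * 1.5
= 0.6656
chi = 1.73 - 0.6656
= 1.0644

1.0644


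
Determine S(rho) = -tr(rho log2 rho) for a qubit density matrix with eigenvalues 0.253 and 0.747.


S = -p*log2(p) - (1-p)*log2(1-p)
p = 0.2530, 1-p = 0.7470
= -0.2530 * log2(0.2530) - 0.7470 * log2(0.7470)
= -(-0.5016) - (-0.3144)
= 0.8160

0.8160


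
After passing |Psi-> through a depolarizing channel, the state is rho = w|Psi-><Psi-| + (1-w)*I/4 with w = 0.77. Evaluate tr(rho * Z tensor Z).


|Psi-> = (|01> - |10>)/sqrt(2)
For the pure Bell state, <Z_A Z_B> = -1 (Bell-state Pauli correlator).
The maximally-mixed part I/4 has tr(I/4 * P tensor P) = 0 for any traceless Pauli P.
So <Z_A Z_B>_rho = w * (-1) + (1 - w) * 0
= 0.77 * (-1)
= -0.7700

-0.7700


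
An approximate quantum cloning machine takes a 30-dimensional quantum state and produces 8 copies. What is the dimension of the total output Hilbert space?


Output space = H^(tensor 8) where dim(H) = 30
dim = 30^8
= 900 (after 2 factors)
= 27000 (after 3 factors)
= 810000 (after 4 factors)
= 24300000 (after 5 factors)
= 729000000 (after 6 factors)
= 21870000000 (after 7 factors)
= 656100000000 (after 8 factors)
= 656100000000

656100000000


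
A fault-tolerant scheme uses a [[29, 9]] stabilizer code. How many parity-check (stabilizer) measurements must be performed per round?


For an [[n,k]] stabilizer code:
Number of stabilizer generators = n - k
= 29 - 9
= 20

20


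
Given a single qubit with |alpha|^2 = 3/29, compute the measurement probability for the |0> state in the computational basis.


|alpha|^2 = 3/29 = 0.1034
|beta|^2 = 1 - 3/29 = 26/29 = 0.8966
P(|0>) = |alpha|^2 = 0.1034

0.1034


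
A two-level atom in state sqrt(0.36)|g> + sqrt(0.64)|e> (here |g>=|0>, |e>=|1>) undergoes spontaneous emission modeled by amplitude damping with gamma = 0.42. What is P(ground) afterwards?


For amplitude damping with parameter gamma on state sqrt(a)|0> + sqrt(b)|1>:
alpha^2 = 0.36, beta^2 = 0.64
P(|0>) = alpha^2 + gamma * beta^2
= 0.36 + 0.42 * 0.64
= 0.36 + 0.2688
= 0.6288

0.6288


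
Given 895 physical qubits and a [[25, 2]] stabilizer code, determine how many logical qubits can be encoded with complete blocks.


Each code block uses 25 physical qubits for 2 logical qubit(s).
Number of complete blocks = floor(895 / 25) = 35
Logical qubits = 35 * 2
= 70

70


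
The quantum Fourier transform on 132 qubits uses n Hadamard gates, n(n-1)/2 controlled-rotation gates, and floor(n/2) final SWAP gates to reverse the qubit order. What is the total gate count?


Hadamard gates: 132
Controlled rotations: n*(n-1)/2 = 132*131/2 = 8646
SWAP gates: floor(n/2) = floor(132/2) = 66
Total = 132 + 8646 + 66
= 8844

8844


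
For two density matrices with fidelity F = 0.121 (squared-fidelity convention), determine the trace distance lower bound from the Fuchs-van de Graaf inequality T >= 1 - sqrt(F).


Fuchs-van de Graaf (squared-fidelity convention): 1 - sqrt(F) <= T <= sqrt(1 - F).
Lower bound: T >= 1 - sqrt(F)
sqrt(F) = sqrt(0.121) = 0.3479
T >= 1 - 0.3479
T >= 0.6521

0.6521


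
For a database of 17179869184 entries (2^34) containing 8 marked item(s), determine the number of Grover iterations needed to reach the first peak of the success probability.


After j Grover iterations the success probability is P(j) = sin^2((2j+1)*theta), where sin(theta) = sqrt(k/N).
N = 2^34 = 17179869184, k = 8
sin(theta) = sqrt(k/N) = 2.157918644e-05
theta = arcsin(sqrt(k/N)) = 2.157918644e-05 rad
P(j) reaches its first maximum when (2j+1)*theta is as close as possible to pi/2, i.e. j = round(pi/(4*theta) - 1/2).
pi/(4*theta) - 1/2 = 36395.5970
(For comparison, the common estimate pi/4 * sqrt(N/k) = 36396.0970; the exact maximiser is used here.)
Optimal iterations = 36396

36396


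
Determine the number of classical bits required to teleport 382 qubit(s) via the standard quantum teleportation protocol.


Quantum teleportation requires 2 classical bits per qubit teleported.
382 qubit(s) -> 2 * 382 = 764 classical bits

764


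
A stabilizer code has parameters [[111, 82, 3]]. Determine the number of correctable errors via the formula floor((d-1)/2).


Code parameters: [[111, 82, 3]], distance d = 3.
Number of correctable errors = floor((d-1)/2)
= floor((3 - 1)/2)
= floor(2/2)
= 1

1


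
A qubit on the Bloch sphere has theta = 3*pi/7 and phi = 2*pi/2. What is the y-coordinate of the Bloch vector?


theta = 1.3464, phi = 3.1416
r_y = sin(theta)*sin(phi) = 0.9749 * 0.0000
r_y = 0.0000

0.0000


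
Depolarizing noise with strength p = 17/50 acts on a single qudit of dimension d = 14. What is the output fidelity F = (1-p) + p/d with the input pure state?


F = (1-p) + p/d
= (1 - 0.3400) + 0.3400/14
= 0.6600 + 0.0243
= 0.6843

0.6843


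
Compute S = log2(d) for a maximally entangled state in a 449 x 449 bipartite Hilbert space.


For a maximally entangled state in d x d:
S = log2(d) = log2(449)
= 8.8106

8.8106


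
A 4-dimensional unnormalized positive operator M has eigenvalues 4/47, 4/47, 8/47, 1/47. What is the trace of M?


tr(M) = sum of eigenvalues
= 4/47 + 4/47 + 8/47 + 1/47
= 17/47
= 0.3617

0.3617


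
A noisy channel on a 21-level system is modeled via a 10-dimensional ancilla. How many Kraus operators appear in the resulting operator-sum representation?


Tracing out the environment in an orthonormal basis {|i>_E} gives Kraus operators K_i = <i|_E U |0>_E.
Number of Kraus operators = dim(H_env) = d_env
= 10

10


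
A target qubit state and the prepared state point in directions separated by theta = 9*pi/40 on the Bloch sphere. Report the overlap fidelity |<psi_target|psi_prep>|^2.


For states separated by angle theta on Bloch sphere:
F = cos^2(theta/2)
theta = 9*pi/40 = 0.7069
theta/2 = 0.3534
cos(theta/2) = 0.9382
F = 0.8802

0.8802


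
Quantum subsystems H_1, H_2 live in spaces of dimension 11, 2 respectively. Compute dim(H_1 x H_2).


dim(H_1 x H_2) = 11 * 2
= 22

22


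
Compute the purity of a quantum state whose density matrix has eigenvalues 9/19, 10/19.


tr(rho^2) = sum of eigenvalues squared
= (9/19)^2 + (10/19)^2
= (81 + 100) / 361
= 181/361
= 0.5014

0.5014


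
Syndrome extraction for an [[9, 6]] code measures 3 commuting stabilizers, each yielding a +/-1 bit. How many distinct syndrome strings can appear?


Each stabilizer generator gives a binary (+1 or -1) measurement outcome.
With 3 independent generators:
Total syndromes = 2^3
= 8

8


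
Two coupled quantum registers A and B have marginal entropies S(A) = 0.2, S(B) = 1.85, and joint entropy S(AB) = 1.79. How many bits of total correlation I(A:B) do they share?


I(A:B) = S(A) + S(B) - S(AB)
= 0.2 + 1.85 - 1.79
= 0.2600

0.2600


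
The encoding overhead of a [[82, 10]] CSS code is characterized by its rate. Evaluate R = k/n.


Code rate R = k/n
= 10/82
= 0.1220

0.1220


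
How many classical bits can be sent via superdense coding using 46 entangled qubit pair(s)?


Superdense coding allows 2 classical bits per shared entangled pair.
46 pair(s) -> 2 * 46 = 92 classical bits

92


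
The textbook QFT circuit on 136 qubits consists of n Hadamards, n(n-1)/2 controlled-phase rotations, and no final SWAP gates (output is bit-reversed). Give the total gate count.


Hadamard gates: 136
Controlled rotations: n*(n-1)/2 = 136*135/2 = 9180
SWAP gates: 0 (omitted)
Total = 136 + 9180
= 9316

9316


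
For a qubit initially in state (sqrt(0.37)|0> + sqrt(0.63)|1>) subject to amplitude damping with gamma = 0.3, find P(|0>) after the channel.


For amplitude damping with parameter gamma on state sqrt(a)|0> + sqrt(b)|1>:
alpha^2 = 0.37, beta^2 = 0.63
P(|0>) = alpha^2 + gamma * beta^2
= 0.37 + 0.3 * 0.63
= 0.37 + 0.1890
= 0.5590

0.5590


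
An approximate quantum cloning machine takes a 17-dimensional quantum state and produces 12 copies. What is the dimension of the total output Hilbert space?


Output space = H^(tensor 12) where dim(H) = 17
dim = 17^12
= 289 (after 2 factors)
= 4913 (after 3 factors)
= 83521 (after 4 factors)
= 1419857 (after 5 factors)
= 24137569 (after 6 factors)
= 410338673 (after 7 factors)
= 6975757441 (after 8 factors)
= 118587876497 (after 9 factors)
= 2015993900449 (after 10 factors)
= 34271896307633 (after 11 factors)
= 582622237229761 (after 12 factors)
= 582622237229761

582622237229761


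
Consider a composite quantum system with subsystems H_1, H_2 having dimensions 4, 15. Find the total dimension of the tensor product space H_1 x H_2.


dim(H_1 x H_2) = 4 * 15
= 60

60


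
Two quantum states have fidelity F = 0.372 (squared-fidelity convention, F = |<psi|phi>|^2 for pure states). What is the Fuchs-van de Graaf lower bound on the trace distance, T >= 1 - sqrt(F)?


Fuchs-van de Graaf (squared-fidelity convention): 1 - sqrt(F) <= T <= sqrt(1 - F).
Lower bound: T >= 1 - sqrt(F)
sqrt(F) = sqrt(0.372) = 0.6099
T >= 1 - 0.6099
T >= 0.3901

0.3901


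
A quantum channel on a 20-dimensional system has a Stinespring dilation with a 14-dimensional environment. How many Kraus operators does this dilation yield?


Tracing out the environment in an orthonormal basis {|i>_E} gives Kraus operators K_i = <i|_E U |0>_E.
Number of Kraus operators = dim(H_env) = d_env
= 14

14


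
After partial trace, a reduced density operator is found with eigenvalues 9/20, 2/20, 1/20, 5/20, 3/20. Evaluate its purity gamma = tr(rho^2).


tr(rho^2) = sum of eigenvalues squared
= (9/20)^2 + (2/20)^2 + (1/20)^2 + (5/20)^2 + (3/20)^2
= (81 + 4 + 1 + 25 + 9) / 400
= 120/400
= 0.3000

0.3000


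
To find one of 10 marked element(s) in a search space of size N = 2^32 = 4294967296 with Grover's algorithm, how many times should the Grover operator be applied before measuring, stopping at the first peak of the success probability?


After j Grover iterations the success probability is P(j) = sin^2((2j+1)*theta), where sin(theta) = sqrt(k/N).
N = 2^32 = 4294967296, k = 10
sin(theta) = sqrt(k/N) = 4.825252777e-05
theta = arcsin(sqrt(k/N)) = 4.825252779e-05 rad
P(j) reaches its first maximum when (2j+1)*theta is as close as possible to pi/2, i.e. j = round(pi/(4*theta) - 1/2).
pi/(4*theta) - 1/2 = 16276.3294
(For comparison, the common estimate pi/4 * sqrt(N/k) = 16276.8294; the exact maximiser is used here.)
Optimal iterations = 16276

16276


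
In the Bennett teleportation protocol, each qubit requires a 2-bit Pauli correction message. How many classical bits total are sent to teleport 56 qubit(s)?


Quantum teleportation requires 2 classical bits per qubit teleported.
56 qubit(s) -> 2 * 56 = 112 classical bits

112


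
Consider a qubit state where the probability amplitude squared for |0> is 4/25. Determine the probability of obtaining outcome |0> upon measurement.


|alpha|^2 = 4/25 = 0.1600
|beta|^2 = 1 - 4/25 = 21/25 = 0.8400
P(|0>) = |alpha|^2 = 0.1600

0.1600


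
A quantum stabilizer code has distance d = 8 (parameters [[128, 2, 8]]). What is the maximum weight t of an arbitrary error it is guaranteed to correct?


Code parameters: [[128, 2, 8]], distance d = 8.
Number of correctable errors = floor((d-1)/2)
= floor((8 - 1)/2)
= floor(7/2)
= 3

3


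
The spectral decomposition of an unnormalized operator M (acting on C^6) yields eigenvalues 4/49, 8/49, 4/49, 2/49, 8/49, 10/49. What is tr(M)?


tr(M) = sum of eigenvalues
= 4/49 + 8/49 + 4/49 + 2/49 + 8/49 + 10/49
= 36/49
= 0.7347

0.7347


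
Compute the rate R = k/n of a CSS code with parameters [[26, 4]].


Code rate R = k/n
= 4/26
= 0.1538

0.1538


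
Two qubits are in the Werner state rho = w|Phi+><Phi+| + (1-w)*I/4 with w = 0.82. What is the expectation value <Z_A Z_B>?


|Phi+> = (|00> + |11>)/sqrt(2)
For the pure Bell state, <Z_A Z_B> = +1 (Bell-state Pauli correlator).
The maximally-mixed part I/4 has tr(I/4 * P tensor P) = 0 for any traceless Pauli P.
So <Z_A Z_B>_rho = w * (+1) + (1 - w) * 0
= 0.82 * (+1)
= 0.8200

0.8200


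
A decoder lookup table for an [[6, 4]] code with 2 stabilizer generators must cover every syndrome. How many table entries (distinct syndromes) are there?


Each stabilizer generator gives a binary (+1 or -1) measurement outcome.
With 2 independent generators:
Total syndromes = 2^2
= 4

4


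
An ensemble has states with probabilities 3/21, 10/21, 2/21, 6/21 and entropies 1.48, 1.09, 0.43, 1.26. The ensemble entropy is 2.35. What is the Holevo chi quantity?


chi = S(rho) - sum_i p_i * S(rho_i)
Weighted entropy = 3/21 * 1.48 + 10/21 * 1.09 + 2/21 * 0.43 + 6/21 * 1.26
= 1.1314
chi = 2.35 - 1.1314
= 1.2186

1.2186


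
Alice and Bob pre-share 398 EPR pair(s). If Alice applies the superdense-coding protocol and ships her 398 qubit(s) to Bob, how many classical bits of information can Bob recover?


Superdense coding allows 2 classical bits per shared entangled pair.
398 pair(s) -> 2 * 398 = 796 classical bits

796


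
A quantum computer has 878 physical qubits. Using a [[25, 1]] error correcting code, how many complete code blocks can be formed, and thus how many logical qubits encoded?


Each code block uses 25 physical qubits for 1 logical qubit(s).
Number of complete blocks = floor(878 / 25) = 35
Logical qubits = 35 * 1
= 35

35


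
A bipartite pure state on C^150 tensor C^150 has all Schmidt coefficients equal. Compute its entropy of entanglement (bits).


For a maximally entangled state in d x d:
S = log2(d) = log2(150)
= 7.2288

7.2288


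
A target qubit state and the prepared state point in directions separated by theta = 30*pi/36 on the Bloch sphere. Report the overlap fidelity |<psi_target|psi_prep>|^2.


For states separated by angle theta on Bloch sphere:
F = cos^2(theta/2)
theta = 30*pi/36 = 2.6180
theta/2 = 1.3090
cos(theta/2) = 0.2588
F = 0.0670

0.0670


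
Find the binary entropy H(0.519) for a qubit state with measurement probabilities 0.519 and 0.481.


S = -p*log2(p) - (1-p)*log2(1-p)
p = 0.5190, 1-p = 0.4810
= -0.5190 * log2(0.5190) - 0.4810 * log2(0.4810)
= -(-0.4911) - (-0.5079)
= 0.9990

0.9990


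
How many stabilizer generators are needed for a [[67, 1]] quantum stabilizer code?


For an [[n,k]] stabilizer code:
Number of stabilizer generators = n - k
= 67 - 1
= 66

66


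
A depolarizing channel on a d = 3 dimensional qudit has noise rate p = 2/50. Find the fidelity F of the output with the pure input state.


F = (1-p) + p/d
= (1 - 0.0400) + 0.0400/3
= 0.9600 + 0.0133
= 0.9733

0.9733


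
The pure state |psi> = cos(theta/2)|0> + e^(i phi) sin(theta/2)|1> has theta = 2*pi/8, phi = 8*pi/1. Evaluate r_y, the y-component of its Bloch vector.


theta = 0.7854, phi = 25.1327
r_y = sin(theta)*sin(phi) = 0.7071 * 0.0000
r_y = 0.0000

0.0000


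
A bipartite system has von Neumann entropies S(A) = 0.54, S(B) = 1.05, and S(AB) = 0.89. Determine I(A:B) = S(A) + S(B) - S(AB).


I(A:B) = S(A) + S(B) - S(AB)
= 0.54 + 1.05 - 0.89
= 0.7000

0.7000


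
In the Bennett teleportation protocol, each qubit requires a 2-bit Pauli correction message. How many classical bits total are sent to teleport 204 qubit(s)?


Quantum teleportation requires 2 classical bits per qubit teleported.
204 qubit(s) -> 2 * 204 = 408 classical bits

408


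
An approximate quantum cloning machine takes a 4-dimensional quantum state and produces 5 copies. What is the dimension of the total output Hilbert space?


Output space = H^(tensor 5) where dim(H) = 4
dim = 4^5
= 16 (after 2 factors)
= 64 (after 3 factors)
= 256 (after 4 factors)
= 1024 (after 5 factors)
= 1024

1024


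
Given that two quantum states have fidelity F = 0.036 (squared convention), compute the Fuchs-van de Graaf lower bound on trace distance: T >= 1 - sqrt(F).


Fuchs-van de Graaf (squared-fidelity convention): 1 - sqrt(F) <= T <= sqrt(1 - F).
Lower bound: T >= 1 - sqrt(F)
sqrt(F) = sqrt(0.036) = 0.1897
T >= 1 - 0.1897
T >= 0.8103

0.8103


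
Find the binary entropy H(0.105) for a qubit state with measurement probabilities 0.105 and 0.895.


S = -p*log2(p) - (1-p)*log2(1-p)
p = 0.1050, 1-p = 0.8950
= -0.1050 * log2(0.1050) - 0.8950 * log2(0.8950)
= -(-0.3414) - (-0.1432)
= 0.4846

0.4846


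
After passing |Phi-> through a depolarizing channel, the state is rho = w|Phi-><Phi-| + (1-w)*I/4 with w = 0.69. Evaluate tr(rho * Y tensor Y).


|Phi-> = (|00> - |11>)/sqrt(2)
For the pure Bell state, <Y_A Y_B> = +1 (Bell-state Pauli correlator).
The maximally-mixed part I/4 has tr(I/4 * P tensor P) = 0 for any traceless Pauli P.
So <Y_A Y_B>_rho = w * (+1) + (1 - w) * 0
= 0.69 * (+1)
= 0.6900

0.6900


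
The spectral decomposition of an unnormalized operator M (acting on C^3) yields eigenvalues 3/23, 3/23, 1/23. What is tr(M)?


tr(M) = sum of eigenvalues
= 3/23 + 3/23 + 1/23
= 7/23
= 0.3043

0.3043


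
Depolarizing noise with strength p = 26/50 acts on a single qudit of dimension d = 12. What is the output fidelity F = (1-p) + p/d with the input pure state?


F = (1-p) + p/d
= (1 - 0.5200) + 0.5200/12
= 0.4800 + 0.0433
= 0.5233

0.5233


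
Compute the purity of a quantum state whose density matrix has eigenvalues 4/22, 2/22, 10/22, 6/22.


tr(rho^2) = sum of eigenvalues squared
= (4/22)^2 + (2/22)^2 + (10/22)^2 + (6/22)^2
= (16 + 4 + 100 + 36) / 484
= 156/484
= 0.3223

0.3223


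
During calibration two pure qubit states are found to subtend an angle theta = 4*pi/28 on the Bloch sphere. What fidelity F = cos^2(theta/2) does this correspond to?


For states separated by angle theta on Bloch sphere:
F = cos^2(theta/2)
theta = 4*pi/28 = 0.4488
theta/2 = 0.2244
cos(theta/2) = 0.9749
F = 0.9505

0.9505


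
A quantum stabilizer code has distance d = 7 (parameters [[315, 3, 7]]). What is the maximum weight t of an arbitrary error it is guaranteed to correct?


Code parameters: [[315, 3, 7]], distance d = 7.
Number of correctable errors = floor((d-1)/2)
= floor((7 - 1)/2)
= floor(6/2)
= 3

3


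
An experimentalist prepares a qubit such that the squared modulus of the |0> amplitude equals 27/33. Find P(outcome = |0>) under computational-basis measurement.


|alpha|^2 = 27/33 = 0.8182
|beta|^2 = 1 - 27/33 = 6/33 = 0.1818
P(|0>) = |alpha|^2 = 0.8182

0.8182


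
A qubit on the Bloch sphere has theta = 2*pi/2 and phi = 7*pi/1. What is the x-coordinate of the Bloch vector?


theta = 3.1416, phi = 21.9911
r_x = sin(theta)*cos(phi) = 0.0000 * -1.0000
r_x = 0.0000

0.0000


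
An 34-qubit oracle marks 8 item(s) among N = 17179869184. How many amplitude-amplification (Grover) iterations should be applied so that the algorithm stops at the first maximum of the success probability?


After j Grover iterations the success probability is P(j) = sin^2((2j+1)*theta), where sin(theta) = sqrt(k/N).
N = 2^34 = 17179869184, k = 8
sin(theta) = sqrt(k/N) = 2.157918644e-05
theta = arcsin(sqrt(k/N)) = 2.157918644e-05 rad
P(j) reaches its first maximum when (2j+1)*theta is as close as possible to pi/2, i.e. j = round(pi/(4*theta) - 1/2).
pi/(4*theta) - 1/2 = 36395.5970
(For comparison, the common estimate pi/4 * sqrt(N/k) = 36396.0970; the exact maximiser is used here.)
Optimal iterations = 36396

36396
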